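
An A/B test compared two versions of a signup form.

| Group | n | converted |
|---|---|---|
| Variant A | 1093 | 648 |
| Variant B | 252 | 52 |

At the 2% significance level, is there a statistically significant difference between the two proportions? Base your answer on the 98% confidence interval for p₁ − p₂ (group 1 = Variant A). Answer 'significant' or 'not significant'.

First, p̂₁ = 648/1093 = 0.5929; p̂₂ = 52/252 = 0.2063.
The two standard errors are √(0.5929×0.4071/1093) = 0.01486 and √(0.2063×0.7937/252) = 0.02549.
Because the samples are independent, SE_diff = √(0.01486² + 0.02549²) = 0.02951.
Using z* = 2.326 for 98%, ME = 2.326 × 0.02951 = 0.06864.
p̂₁ − p̂₂ = 0.3866; interval 0.3866 ± 0.06864 gives (0.31796, 0.45524).
The interval (0.31796, 0.45524) does not contain 0, so the difference is significant.

significant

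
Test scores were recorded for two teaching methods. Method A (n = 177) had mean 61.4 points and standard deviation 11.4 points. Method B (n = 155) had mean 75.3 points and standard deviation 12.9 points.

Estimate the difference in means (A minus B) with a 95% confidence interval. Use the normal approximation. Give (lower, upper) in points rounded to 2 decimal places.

Per-group SEs: s₁/√n₁ = 11.4/√177 = 0.8569, s₂/√n₂ = 12.9/√155 = 1.0362.
Unpooled SE of the difference: √(0.73427761 + 1.07371044) = 1.3446.
Margin of error = z* · SE = 1.960 × 1.3446 = 2.6354.
x̄₁ − x̄₂ = 61.4 − 75.3 = -13.9000.
CI: -13.9000 ± 2.6354 = (-16.54, -11.26).

(-16.54, -11.26)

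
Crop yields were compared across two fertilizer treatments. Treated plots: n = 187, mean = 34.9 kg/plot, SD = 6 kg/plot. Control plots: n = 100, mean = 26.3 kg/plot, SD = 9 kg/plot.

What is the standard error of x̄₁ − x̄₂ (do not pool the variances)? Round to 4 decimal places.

Per-group SEs: s₁/√n₁ = 6/√187 = 0.4388, s₂/√n₂ = 9/√100 = 0.9000.
Unpooled SE of the difference: √(0.19254544 + 0.81) = 1.0013.

1.0013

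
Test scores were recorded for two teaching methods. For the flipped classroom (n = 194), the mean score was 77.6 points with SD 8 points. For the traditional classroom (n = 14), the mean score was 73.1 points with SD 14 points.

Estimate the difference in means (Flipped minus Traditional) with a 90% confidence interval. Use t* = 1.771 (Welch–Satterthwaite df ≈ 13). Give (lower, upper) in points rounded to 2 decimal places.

Standard errors of each mean: 8/√194 = 0.5744 and 14/√14 = 3.7417.
SE(x̄₁ − x̄₂) = √(0.5744² + 3.7417²) = 3.7855 for independent samples with unequal variances.
With t* = 1.771, the margin is 1.771 × 3.7855 = 6.7041.
x̄₁ − x̄₂ = 77.6 − 73.1 = 4.5000; the interval is 4.5000 ± 6.7041 = (-2.20, 11.20).

(-2.20, 11.20)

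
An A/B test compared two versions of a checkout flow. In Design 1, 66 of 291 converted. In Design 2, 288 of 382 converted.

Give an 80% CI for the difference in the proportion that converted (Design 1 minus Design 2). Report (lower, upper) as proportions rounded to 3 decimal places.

First, p̂₁ = 66/291 = 0.2268; p̂₂ = 288/382 = 0.7539.
The two standard errors are √(0.2268×0.7732/291) = 0.02455 and √(0.7539×0.2461/382) = 0.02204.
Because the samples are independent, SE_diff = √(0.02455² + 0.02204²) = 0.03299.
Using z* = 1.282 for 80%, ME = 1.282 × 0.03299 = 0.04229.
p̂₁ − p̂₂ = -0.5271; interval -0.5271 ± 0.04229 gives (-0.569, -0.485).

(-0.569, -0.485)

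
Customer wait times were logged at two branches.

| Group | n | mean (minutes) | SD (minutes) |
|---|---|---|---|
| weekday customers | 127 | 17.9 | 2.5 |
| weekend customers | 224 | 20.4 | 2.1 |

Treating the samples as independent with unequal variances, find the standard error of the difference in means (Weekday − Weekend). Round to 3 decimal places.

Per-group SEs: s₁/√n₁ = 2.5/√127 = 0.2218, s₂/√n₂ = 2.1/√224 = 0.1403.
Unpooled SE of the difference: √(0.04919524 + 0.01968409) = 0.2624.

0.262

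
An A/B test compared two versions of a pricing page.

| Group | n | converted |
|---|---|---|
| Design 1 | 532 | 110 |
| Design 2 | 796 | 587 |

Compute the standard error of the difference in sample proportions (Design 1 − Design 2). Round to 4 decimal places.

p̂₁ = 110/532 = 0.2068 and p̂₂ = 587/796 = 0.7374.
SE₁ = √(p̂₁(1−p̂₁)/n₁) = √(0.2068·0.7932/532) = 0.01756; SE₂ = √(0.7374·0.2626/796) = 0.01560.
Independent samples: SE of the difference = √(SE₁² + SE₂²) = √(0.0003083536 + 0.00024336) = 0.02349.

0.0235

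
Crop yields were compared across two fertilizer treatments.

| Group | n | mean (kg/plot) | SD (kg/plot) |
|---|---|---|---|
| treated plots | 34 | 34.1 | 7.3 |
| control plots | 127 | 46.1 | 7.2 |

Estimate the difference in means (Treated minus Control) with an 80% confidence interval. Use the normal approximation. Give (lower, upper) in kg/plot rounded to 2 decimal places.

Per-group SEs: s₁/√n₁ = 7.3/√34 = 1.2519, s₂/√n₂ = 7.2/√127 = 0.6389.
Unpooled SE of the difference: √(1.56725361 + 0.40819321) = 1.4055.
Margin of error = z* · SE = 1.282 × 1.4055 = 1.8019.
x̄₁ − x̄₂ = 34.1 − 46.1 = -12.0000.
CI: -12.0000 ± 1.8019 = (-13.80, -10.20).

(-13.80, -10.20)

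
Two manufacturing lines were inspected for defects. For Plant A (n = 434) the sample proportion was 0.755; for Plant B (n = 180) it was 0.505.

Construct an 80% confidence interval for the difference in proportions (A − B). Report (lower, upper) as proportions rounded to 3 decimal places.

Each SE is √(p̂(1−p̂)/n): √(0.7550·0.2450/434) = 0.02064 and √(0.5050·0.4950/180) = 0.03727.
SE(p̂₁ − p̂₂) = √(SE₁² + SE₂²) = √(0.0004260096 + 0.0013890529) = 0.04260, since the two samples are independent.
At 80% confidence z* = 1.282; margin = 1.282 × 0.04260 = 0.05461.
The difference is 0.7550 − 0.5050 = 0.2500, so the interval is 0.2500 ± 0.05461 = (0.195, 0.305).

(0.195, 0.305)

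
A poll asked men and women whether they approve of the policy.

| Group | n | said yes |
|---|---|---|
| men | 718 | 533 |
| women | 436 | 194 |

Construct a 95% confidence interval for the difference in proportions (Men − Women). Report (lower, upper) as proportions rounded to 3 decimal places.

First, p̂₁ = 533/718 = 0.7423; p̂₂ = 194/436 = 0.4450.
The two standard errors are √(0.7423×0.2577/718) = 0.01632 and √(0.4450×0.5550/436) = 0.02380.
Because the samples are independent, SE_diff = √(0.01632² + 0.02380²) = 0.02886.
Using z* = 1.960 for 95%, ME = 1.960 × 0.02886 = 0.05657.
p̂₁ − p̂₂ = 0.2973; interval 0.2973 ± 0.05657 gives (0.241, 0.354).

(0.241, 0.354)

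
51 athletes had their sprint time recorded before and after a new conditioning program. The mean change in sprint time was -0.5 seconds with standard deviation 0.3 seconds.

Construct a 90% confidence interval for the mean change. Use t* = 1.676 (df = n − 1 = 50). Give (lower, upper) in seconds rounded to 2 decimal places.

Paired design: SE = s_d/√n = 0.3/√51 = 0.0420.
t* = 1.676; margin of error = 1.676 × 0.0420 = 0.0704.
-0.5 ± 0.0704 → (-0.57, -0.43).

(-0.57, -0.43)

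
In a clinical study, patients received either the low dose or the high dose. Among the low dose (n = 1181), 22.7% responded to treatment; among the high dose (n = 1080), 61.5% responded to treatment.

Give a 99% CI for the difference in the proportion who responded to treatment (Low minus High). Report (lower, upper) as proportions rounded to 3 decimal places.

(-0.437, -0.339)

SE₁ = √(p̂₁(1−p̂₁)/n₁) = √(0.2270·0.7730/1181) = 0.01219; SE₂ = √(0.6150·0.3850/1080) = 0.01481.
Independent samples: SE of the difference = √(SE₁² + SE₂²) = √(0.0001485961 + 0.0002193361) = 0.01918.
z* for 99% confidence is 2.576, so the margin of error is 2.576 × 0.01918 = 0.04941.
Point estimate p̂₁ − p̂₂ = 0.2270 − 0.6150 = -0.3880.
-0.3880 ± 0.04941 → (-0.437, -0.339).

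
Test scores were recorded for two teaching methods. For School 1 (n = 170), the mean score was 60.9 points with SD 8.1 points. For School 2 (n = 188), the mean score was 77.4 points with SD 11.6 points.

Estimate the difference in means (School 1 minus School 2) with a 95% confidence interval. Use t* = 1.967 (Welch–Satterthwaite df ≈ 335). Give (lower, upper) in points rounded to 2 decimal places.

(-18.56, -14.44)

SE₁ = s₁/√n₁ = 8.1/√170 = 0.6212; SE₂ = 11.6/√188 = 0.8460.
Independent samples, unequal variances: SE_diff = √(SE₁² + SE₂²) = √(0.38588944 + 0.715716) = 1.0496.
t* = 1.967, so margin of error = 1.967 × 1.0496 = 2.0646.
Difference in means = 60.9 − 77.4 = -16.5000.
-16.5000 ± 2.0646 → (-18.56, -14.44).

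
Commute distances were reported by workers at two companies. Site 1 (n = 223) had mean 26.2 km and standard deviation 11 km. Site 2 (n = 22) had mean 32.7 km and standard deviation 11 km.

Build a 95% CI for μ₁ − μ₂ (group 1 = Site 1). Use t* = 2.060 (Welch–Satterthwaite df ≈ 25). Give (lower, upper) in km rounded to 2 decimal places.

Standard errors of each mean: 11/√223 = 0.7366 and 11/√22 = 2.3452.
SE(x̄₁ − x̄₂) = √(0.7366² + 2.3452²) = 2.4582 for independent samples with unequal variances.
With t* = 2.060, the margin is 2.060 × 2.4582 = 5.0639.
x̄₁ − x̄₂ = 26.2 − 32.7 = -6.5000; the interval is -6.5000 ± 5.0639 = (-11.56, -1.44).

(-11.56, -1.44)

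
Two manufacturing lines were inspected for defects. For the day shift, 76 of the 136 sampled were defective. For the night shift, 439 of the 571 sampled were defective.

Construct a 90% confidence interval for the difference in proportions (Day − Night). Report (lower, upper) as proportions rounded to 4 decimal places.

(-0.2858, -0.1342)

p̂₁ = 76/136 = 0.5588 and p̂₂ = 439/571 = 0.7688.
SE₁ = √(p̂₁(1−p̂₁)/n₁) = √(0.5588·0.4412/136) = 0.04258; SE₂ = √(0.7688·0.2312/571) = 0.01764.
Independent samples: SE of the difference = √(SE₁² + SE₂²) = √(0.0018130564 + 0.0003111696) = 0.04609.
z* for 90% confidence is 1.645, so the margin of error is 1.645 × 0.04609 = 0.07582.
Point estimate p̂₁ − p̂₂ = 0.5588 − 0.7688 = -0.2100.
-0.2100 ± 0.07582 → (-0.2858, -0.1342).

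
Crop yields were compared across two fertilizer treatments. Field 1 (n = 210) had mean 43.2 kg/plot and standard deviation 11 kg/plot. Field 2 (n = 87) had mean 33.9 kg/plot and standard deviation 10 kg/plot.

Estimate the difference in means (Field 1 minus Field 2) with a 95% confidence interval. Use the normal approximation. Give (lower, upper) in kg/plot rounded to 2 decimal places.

Per-group SEs: s₁/√n₁ = 11/√210 = 0.7591, s₂/√n₂ = 10/√87 = 1.0721.
Unpooled SE of the difference: √(0.57623281 + 1.14939841) = 1.3136.
Margin of error = z* · SE = 1.960 × 1.3136 = 2.5747.
x̄₁ − x̄₂ = 43.2 − 33.9 = 9.3000.
CI: 9.3000 ± 2.5747 = (6.73, 11.87).

(6.73, 11.87)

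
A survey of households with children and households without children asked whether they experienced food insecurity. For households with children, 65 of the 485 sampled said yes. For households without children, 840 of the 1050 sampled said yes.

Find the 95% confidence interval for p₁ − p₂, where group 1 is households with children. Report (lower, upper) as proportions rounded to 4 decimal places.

First, p̂₁ = 65/485 = 0.1340; p̂₂ = 840/1050 = 0.8000.
The two standard errors are √(0.1340×0.8660/485) = 0.01547 and √(0.8000×0.2000/1050) = 0.01234.
Because the samples are independent, SE_diff = √(0.01547² + 0.01234²) = 0.01979.
Using z* = 1.960 for 95%, ME = 1.960 × 0.01979 = 0.03879.
p̂₁ − p̂₂ = -0.6660; interval -0.6660 ± 0.03879 gives (-0.7048, -0.6272).

(-0.7048, -0.6272)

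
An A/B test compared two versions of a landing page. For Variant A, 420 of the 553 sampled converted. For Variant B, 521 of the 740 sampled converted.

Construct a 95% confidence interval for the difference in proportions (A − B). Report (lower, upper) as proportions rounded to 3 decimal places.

First, p̂₁ = 420/553 = 0.7595; p̂₂ = 521/740 = 0.7041.
The two standard errors are √(0.7595×0.2405/553) = 0.01817 and √(0.7041×0.2959/740) = 0.01678.
Because the samples are independent, SE_diff = √(0.01817² + 0.01678²) = 0.02473.
Using z* = 1.960 for 95%, ME = 1.960 × 0.02473 = 0.04847.
p̂₁ − p̂₂ = 0.0554; interval 0.0554 ± 0.04847 gives (0.007, 0.104).

(0.007, 0.104)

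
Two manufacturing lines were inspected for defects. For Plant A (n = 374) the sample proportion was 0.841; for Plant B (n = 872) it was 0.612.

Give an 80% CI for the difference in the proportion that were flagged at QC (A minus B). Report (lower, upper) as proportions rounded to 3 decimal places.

The two standard errors are √(0.8410×0.1590/374) = 0.01891 and √(0.6120×0.3880/872) = 0.01650.
Because the samples are independent, SE_diff = √(0.01891² + 0.01650²) = 0.02510.
Using z* = 1.282 for 80%, ME = 1.282 × 0.02510 = 0.03218.
p̂₁ − p̂₂ = 0.2290; interval 0.2290 ± 0.03218 gives (0.197, 0.261).

(0.197, 0.261)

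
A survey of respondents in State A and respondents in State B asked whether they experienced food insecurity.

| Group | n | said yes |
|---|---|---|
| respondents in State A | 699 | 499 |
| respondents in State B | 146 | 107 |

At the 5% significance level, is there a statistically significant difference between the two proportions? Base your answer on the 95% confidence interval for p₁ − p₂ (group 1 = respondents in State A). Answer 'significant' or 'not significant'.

not significant

Sample proportions: 499/699 = 0.7139, 107/146 = 0.7329.
Each SE is √(p̂(1−p̂)/n): √(0.7139·0.2861/699) = 0.01709 and √(0.7329·0.2671/146) = 0.03662.
SE(p̂₁ − p̂₂) = √(SE₁² + SE₂²) = √(0.0002920681 + 0.0013410244) = 0.04041, since the two samples are independent.
At 95% confidence z* = 1.960; margin = 1.960 × 0.04041 = 0.07920.
The difference is 0.7139 − 0.7329 = -0.0190, so the interval is -0.0190 ± 0.07920 = (-0.09820, 0.06020).
The interval (-0.09820, 0.06020) contains 0, so the difference is not significant.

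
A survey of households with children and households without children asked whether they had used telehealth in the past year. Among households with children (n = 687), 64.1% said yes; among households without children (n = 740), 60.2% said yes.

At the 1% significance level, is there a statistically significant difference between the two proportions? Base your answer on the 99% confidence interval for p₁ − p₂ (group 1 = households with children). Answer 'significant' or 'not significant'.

not significant

Each SE is √(p̂(1−p̂)/n): √(0.6410·0.3590/687) = 0.01830 and √(0.6020·0.3980/740) = 0.01799.
SE(p̂₁ − p̂₂) = √(SE₁² + SE₂²) = √(0.00033489 + 0.0003236401) = 0.02566, since the two samples are independent.
At 99% confidence z* = 2.576; margin = 2.576 × 0.02566 = 0.06610.
The difference is 0.6410 − 0.6020 = 0.0390, so the interval is 0.0390 ± 0.06610 = (-0.02710, 0.10510).
The interval (-0.02710, 0.10510) contains 0, so the difference is not significant.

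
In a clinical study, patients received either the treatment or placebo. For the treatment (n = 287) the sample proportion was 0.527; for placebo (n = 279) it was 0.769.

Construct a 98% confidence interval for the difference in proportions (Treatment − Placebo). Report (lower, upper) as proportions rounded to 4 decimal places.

(-0.3322, -0.1518)

The two standard errors are √(0.5270×0.4730/287) = 0.02947 and √(0.7690×0.2310/279) = 0.02523.
Because the samples are independent, SE_diff = √(0.02947² + 0.02523²) = 0.03879.
Using z* = 2.326 for 98%, ME = 2.326 × 0.03879 = 0.09023.
p̂₁ − p̂₂ = -0.2420; interval -0.2420 ± 0.09023 gives (-0.3322, -0.1518).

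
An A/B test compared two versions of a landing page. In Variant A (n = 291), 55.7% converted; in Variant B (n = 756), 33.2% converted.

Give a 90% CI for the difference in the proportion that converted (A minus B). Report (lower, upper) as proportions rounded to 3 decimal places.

Each SE is √(p̂(1−p̂)/n): √(0.5570·0.4430/291) = 0.02912 and √(0.3320·0.6680/756) = 0.01713.
SE(p̂₁ − p̂₂) = √(SE₁² + SE₂²) = √(0.0008479744 + 0.0002934369) = 0.03378, since the two samples are independent.
At 90% confidence z* = 1.645; margin = 1.645 × 0.03378 = 0.05557.
The difference is 0.5570 − 0.3320 = 0.2250, so the interval is 0.2250 ± 0.05557 = (0.169, 0.281).

(0.169, 0.281)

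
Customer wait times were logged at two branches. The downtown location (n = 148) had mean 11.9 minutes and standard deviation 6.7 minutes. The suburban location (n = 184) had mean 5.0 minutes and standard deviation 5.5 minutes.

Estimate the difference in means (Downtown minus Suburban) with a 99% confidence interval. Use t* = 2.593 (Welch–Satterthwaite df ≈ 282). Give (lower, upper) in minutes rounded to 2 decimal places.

(5.13, 8.67)

Per-group SEs: s₁/√n₁ = 6.7/√148 = 0.5507, s₂/√n₂ = 5.5/√184 = 0.4055.
Unpooled SE of the difference: √(0.30327049 + 0.16443025) = 0.6839.
Margin of error = t* · SE = 2.593 × 0.6839 = 1.7734.
x̄₁ − x̄₂ = 11.9 − 5.0 = 6.9000.
CI: 6.9000 ± 1.7734 = (5.13, 8.67).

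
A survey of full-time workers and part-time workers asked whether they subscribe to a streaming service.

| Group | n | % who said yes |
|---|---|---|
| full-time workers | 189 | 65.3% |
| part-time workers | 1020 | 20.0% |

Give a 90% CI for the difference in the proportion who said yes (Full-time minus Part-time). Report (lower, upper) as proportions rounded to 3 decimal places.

Each SE is √(p̂(1−p̂)/n): √(0.6530·0.3470/189) = 0.03463 and √(0.2000·0.8000/1020) = 0.01252.
SE(p̂₁ − p̂₂) = √(SE₁² + SE₂²) = √(0.0011992369 + 0.0001567504) = 0.03682, since the two samples are independent.
At 90% confidence z* = 1.645; margin = 1.645 × 0.03682 = 0.06057.
The difference is 0.6530 − 0.2000 = 0.4530, so the interval is 0.4530 ± 0.06057 = (0.392, 0.514).

(0.392, 0.514)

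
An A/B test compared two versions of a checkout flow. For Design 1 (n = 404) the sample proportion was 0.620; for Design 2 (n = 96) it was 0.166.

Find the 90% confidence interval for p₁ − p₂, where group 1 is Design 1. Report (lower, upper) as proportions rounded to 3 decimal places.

Each SE is √(p̂(1−p̂)/n): √(0.6200·0.3800/404) = 0.02415 and √(0.1660·0.8340/96) = 0.03798.
SE(p̂₁ − p̂₂) = √(SE₁² + SE₂²) = √(0.0005832225 + 0.0014424804) = 0.04501, since the two samples are independent.
At 90% confidence z* = 1.645; margin = 1.645 × 0.04501 = 0.07404.
The difference is 0.6200 − 0.1660 = 0.4540, so the interval is 0.4540 ± 0.07404 = (0.380, 0.528).

(0.380, 0.528)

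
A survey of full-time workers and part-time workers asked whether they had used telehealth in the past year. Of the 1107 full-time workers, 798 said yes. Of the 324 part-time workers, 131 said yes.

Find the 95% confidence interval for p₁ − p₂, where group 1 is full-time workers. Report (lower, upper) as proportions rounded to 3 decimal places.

p̂₁ = 798/1107 = 0.7209 and p̂₂ = 131/324 = 0.4043.
SE₁ = √(p̂₁(1−p̂₁)/n₁) = √(0.7209·0.2791/1107) = 0.01348; SE₂ = √(0.4043·0.5957/324) = 0.02726.
Independent samples: SE of the difference = √(SE₁² + SE₂²) = √(0.0001817104 + 0.0007431076) = 0.03041.
z* for 95% confidence is 1.960, so the margin of error is 1.960 × 0.03041 = 0.05960.
Point estimate p̂₁ − p̂₂ = 0.7209 − 0.4043 = 0.3166.
0.3166 ± 0.05960 → (0.257, 0.376).

(0.257, 0.376)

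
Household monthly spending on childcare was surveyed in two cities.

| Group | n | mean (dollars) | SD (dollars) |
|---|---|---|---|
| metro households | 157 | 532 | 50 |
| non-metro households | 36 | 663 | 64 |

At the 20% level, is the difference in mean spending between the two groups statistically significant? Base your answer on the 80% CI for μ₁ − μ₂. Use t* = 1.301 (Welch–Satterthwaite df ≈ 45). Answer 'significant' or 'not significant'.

SE₁ = s₁/√n₁ = 50/√157 = 3.9904; SE₂ = 64/√36 = 10.6667.
Independent samples, unequal variances: SE_diff = √(SE₁² + SE₂²) = √(15.92329216 + 113.77848889) = 11.3887.
t* = 1.301, so margin of error = 1.301 × 11.3887 = 14.8167.
Difference in means = 532 − 663 = -131.0000.
-131.0000 ± 14.8167 → (-145.8167, -116.1833).
The interval (-145.8167, -116.1833) does not contain 0, so the difference is significant.

significant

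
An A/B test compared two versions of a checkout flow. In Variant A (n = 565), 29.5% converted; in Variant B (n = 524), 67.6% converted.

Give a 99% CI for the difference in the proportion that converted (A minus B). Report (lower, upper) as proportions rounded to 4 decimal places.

Each SE is √(p̂(1−p̂)/n): √(0.2950·0.7050/565) = 0.01919 and √(0.6760·0.3240/524) = 0.02044.
SE(p̂₁ − p̂₂) = √(SE₁² + SE₂²) = √(0.0003682561 + 0.0004177936) = 0.02804, since the two samples are independent.
At 99% confidence z* = 2.576; margin = 2.576 × 0.02804 = 0.07223.
The difference is 0.2950 − 0.6760 = -0.3810, so the interval is -0.3810 ± 0.07223 = (-0.4532, -0.3088).

(-0.4532, -0.3088)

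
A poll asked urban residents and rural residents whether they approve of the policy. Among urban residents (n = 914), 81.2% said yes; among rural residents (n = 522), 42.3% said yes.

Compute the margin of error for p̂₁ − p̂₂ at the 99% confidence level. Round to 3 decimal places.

0.065

The two standard errors are √(0.8120×0.1880/914) = 0.01292 and √(0.4230×0.5770/522) = 0.02162.
Because the samples are independent, SE_diff = √(0.01292² + 0.02162²) = 0.02519.
Using z* = 2.576 for 99%, ME = 2.576 × 0.02519 = 0.06489.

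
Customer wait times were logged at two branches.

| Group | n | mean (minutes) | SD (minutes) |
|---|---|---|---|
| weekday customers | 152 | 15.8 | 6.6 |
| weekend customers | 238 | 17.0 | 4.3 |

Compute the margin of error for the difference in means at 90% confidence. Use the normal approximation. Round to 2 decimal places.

SE₁ = s₁/√n₁ = 6.6/√152 = 0.5353; SE₂ = 4.3/√238 = 0.2787.
Independent samples, unequal variances: SE_diff = √(SE₁² + SE₂²) = √(0.28654609 + 0.07767369) = 0.6035.
z* = 1.645, so margin of error = 1.645 × 0.6035 = 0.9928.

0.99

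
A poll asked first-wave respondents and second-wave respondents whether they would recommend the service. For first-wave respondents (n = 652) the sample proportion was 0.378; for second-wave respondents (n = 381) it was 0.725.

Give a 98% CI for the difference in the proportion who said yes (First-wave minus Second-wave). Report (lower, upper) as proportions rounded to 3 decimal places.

(-0.416, -0.278)

The two standard errors are √(0.3780×0.6220/652) = 0.01899 and √(0.7250×0.2750/381) = 0.02288.
Because the samples are independent, SE_diff = √(0.01899² + 0.02288²) = 0.02973.
Using z* = 2.326 for 98%, ME = 2.326 × 0.02973 = 0.06915.
p̂₁ − p̂₂ = -0.3470; interval -0.3470 ± 0.06915 gives (-0.416, -0.278).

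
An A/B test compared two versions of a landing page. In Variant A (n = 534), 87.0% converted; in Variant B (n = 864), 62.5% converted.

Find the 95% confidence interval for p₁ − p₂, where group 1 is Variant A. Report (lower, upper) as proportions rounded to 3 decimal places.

SE₁ = √(p̂₁(1−p̂₁)/n₁) = √(0.8700·0.1300/534) = 0.01455; SE₂ = √(0.6250·0.3750/864) = 0.01647.
Independent samples: SE of the difference = √(SE₁² + SE₂²) = √(0.0002117025 + 0.0002712609) = 0.02198.
z* for 95% confidence is 1.960, so the margin of error is 1.960 × 0.02198 = 0.04308.
Point estimate p̂₁ − p̂₂ = 0.8700 − 0.6250 = 0.2450.
0.2450 ± 0.04308 → (0.202, 0.288).

(0.202, 0.288)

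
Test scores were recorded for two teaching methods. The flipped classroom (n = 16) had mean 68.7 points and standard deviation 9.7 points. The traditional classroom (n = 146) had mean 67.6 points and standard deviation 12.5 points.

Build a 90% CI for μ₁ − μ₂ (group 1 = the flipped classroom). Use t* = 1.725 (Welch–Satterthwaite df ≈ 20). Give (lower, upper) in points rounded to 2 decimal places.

SE₁ = s₁/√n₁ = 9.7/√16 = 2.4250; SE₂ = 12.5/√146 = 1.0345.
Independent samples, unequal variances: SE_diff = √(SE₁² + SE₂²) = √(5.880625 + 1.07019025) = 2.6364.
t* = 1.725, so margin of error = 1.725 × 2.6364 = 4.5478.
Difference in means = 68.7 − 67.6 = 1.1000.
1.1000 ± 4.5478 → (-3.45, 5.65).

(-3.45, 5.65)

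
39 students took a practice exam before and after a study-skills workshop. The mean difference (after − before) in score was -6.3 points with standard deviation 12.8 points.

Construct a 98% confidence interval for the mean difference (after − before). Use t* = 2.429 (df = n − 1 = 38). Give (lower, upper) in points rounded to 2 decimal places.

(-11.28, -1.32)

Paired design: SE = s_d/√n = 12.8/√39 = 2.0496.
t* = 2.429; margin of error = 2.429 × 2.0496 = 4.9785.
-6.3 ± 4.9785 → (-11.28, -1.32).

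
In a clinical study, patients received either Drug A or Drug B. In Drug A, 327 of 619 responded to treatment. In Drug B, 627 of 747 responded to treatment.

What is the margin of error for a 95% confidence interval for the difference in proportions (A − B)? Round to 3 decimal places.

0.047

Sample proportions: 327/619 = 0.5283, 627/747 = 0.8394.
Each SE is √(p̂(1−p̂)/n): √(0.5283·0.4717/619) = 0.02006 and √(0.8394·0.1606/747) = 0.01343.
SE(p̂₁ − p̂₂) = √(SE₁² + SE₂²) = √(0.0004024036 + 0.0001803649) = 0.02414, since the two samples are independent.
At 95% confidence z* = 1.960; margin = 1.960 × 0.02414 = 0.04731.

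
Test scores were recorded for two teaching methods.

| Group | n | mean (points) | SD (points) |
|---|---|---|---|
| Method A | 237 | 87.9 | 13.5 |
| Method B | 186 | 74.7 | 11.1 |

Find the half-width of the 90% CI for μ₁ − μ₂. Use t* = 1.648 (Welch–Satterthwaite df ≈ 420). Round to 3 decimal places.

1.972

Per-group SEs: s₁/√n₁ = 13.5/√237 = 0.8769, s₂/√n₂ = 11.1/√186 = 0.8139.
Unpooled SE of the difference: √(0.76895361 + 0.66243321) = 1.1964.
Margin of error = t* · SE = 1.648 × 1.1964 = 1.9717.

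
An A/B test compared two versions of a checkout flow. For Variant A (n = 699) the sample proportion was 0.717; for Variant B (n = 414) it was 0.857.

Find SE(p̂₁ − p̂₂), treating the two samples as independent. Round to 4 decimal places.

0.0242

The two standard errors are √(0.7170×0.2830/699) = 0.01704 and √(0.8570×0.1430/414) = 0.01721.
Because the samples are independent, SE_diff = √(0.01704² + 0.01721²) = 0.02422.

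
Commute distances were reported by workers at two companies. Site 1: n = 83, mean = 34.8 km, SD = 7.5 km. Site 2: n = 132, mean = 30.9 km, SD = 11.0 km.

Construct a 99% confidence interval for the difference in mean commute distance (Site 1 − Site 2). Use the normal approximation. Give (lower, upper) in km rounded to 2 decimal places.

(0.65, 7.15)

Standard errors of each mean: 7.5/√83 = 0.8232 and 11.0/√132 = 0.9574.
SE(x̄₁ − x̄₂) = √(0.8232² + 0.9574²) = 1.2626 for independent samples with unequal variances.
With z* = 2.576, the margin is 2.576 × 1.2626 = 3.2525.
x̄₁ − x̄₂ = 34.8 − 30.9 = 3.9000; the interval is 3.9000 ± 3.2525 = (0.65, 7.15).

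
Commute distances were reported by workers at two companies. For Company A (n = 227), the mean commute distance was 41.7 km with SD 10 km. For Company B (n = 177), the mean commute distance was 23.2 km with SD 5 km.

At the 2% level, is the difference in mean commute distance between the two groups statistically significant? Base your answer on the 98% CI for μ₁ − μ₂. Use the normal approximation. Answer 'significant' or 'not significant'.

Per-group SEs: s₁/√n₁ = 10/√227 = 0.6637, s₂/√n₂ = 5/√177 = 0.3758.
Unpooled SE of the difference: √(0.44049769 + 0.14122564) = 0.7627.
Margin of error = z* · SE = 2.326 × 0.7627 = 1.7740.
x̄₁ − x̄₂ = 41.7 − 23.2 = 18.5000.
CI: 18.5000 ± 1.7740 = (16.7260, 20.2740).
The interval (16.7260, 20.2740) does not contain 0, so the difference is significant.

significant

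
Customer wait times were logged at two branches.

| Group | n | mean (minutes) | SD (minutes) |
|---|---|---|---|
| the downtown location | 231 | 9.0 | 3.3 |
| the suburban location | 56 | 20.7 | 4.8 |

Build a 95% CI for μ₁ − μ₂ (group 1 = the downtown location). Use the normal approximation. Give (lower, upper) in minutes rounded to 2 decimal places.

SE₁ = s₁/√n₁ = 3.3/√231 = 0.2171; SE₂ = 4.8/√56 = 0.6414.
Independent samples, unequal variances: SE_diff = √(SE₁² + SE₂²) = √(0.04713241 + 0.41139396) = 0.6771.
z* = 1.960, so margin of error = 1.960 × 0.6771 = 1.3271.
Difference in means = 9.0 − 20.7 = -11.7000.
-11.7000 ± 1.3271 → (-13.03, -10.37).

(-13.03, -10.37)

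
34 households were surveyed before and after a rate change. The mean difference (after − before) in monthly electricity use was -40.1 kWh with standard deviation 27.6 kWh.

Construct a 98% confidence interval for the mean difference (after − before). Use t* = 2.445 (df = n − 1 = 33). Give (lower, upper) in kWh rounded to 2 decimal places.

This is a matched-pairs design, so SE = s_d/√n = 27.6/√34 = 4.7334.
Margin = 2.445 × 4.7334 = 11.5732; the interval is -40.1 ± 11.5732 = (-51.67, -28.53).

(-51.67, -28.53)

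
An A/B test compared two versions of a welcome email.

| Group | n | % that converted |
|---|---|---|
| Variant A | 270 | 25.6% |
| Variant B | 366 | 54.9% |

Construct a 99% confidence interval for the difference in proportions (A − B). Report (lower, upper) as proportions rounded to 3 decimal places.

(-0.389, -0.197)

The two standard errors are √(0.2560×0.7440/270) = 0.02656 and √(0.5490×0.4510/366) = 0.02601.
Because the samples are independent, SE_diff = √(0.02656² + 0.02601²) = 0.03717.
Using z* = 2.576 for 99%, ME = 2.576 × 0.03717 = 0.09575.
p̂₁ − p̂₂ = -0.2930; interval -0.2930 ± 0.09575 gives (-0.389, -0.197).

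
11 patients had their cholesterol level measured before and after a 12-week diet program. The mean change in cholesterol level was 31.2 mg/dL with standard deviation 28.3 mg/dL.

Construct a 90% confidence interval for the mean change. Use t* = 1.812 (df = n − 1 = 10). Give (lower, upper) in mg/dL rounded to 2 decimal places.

(15.74, 46.66)

This is a matched-pairs design, so SE = s_d/√n = 28.3/√11 = 8.5328.
Margin = 1.812 × 8.5328 = 15.4614; the interval is 31.2 ± 15.4614 = (15.74, 46.66).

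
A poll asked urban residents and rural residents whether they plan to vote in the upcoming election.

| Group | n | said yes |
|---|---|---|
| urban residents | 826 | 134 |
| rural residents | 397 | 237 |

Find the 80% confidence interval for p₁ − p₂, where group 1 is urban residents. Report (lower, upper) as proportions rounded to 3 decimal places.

(-0.470, -0.399)

Sample proportions: 134/826 = 0.1622, 237/397 = 0.5970.
Each SE is √(p̂(1−p̂)/n): √(0.1622·0.8378/826) = 0.01283 and √(0.5970·0.4030/397) = 0.02462.
SE(p̂₁ − p̂₂) = √(SE₁² + SE₂²) = √(0.0001646089 + 0.0006061444) = 0.02776, since the two samples are independent.
At 80% confidence z* = 1.282; margin = 1.282 × 0.02776 = 0.03559.
The difference is 0.1622 − 0.5970 = -0.4348, so the interval is -0.4348 ± 0.03559 = (-0.470, -0.399).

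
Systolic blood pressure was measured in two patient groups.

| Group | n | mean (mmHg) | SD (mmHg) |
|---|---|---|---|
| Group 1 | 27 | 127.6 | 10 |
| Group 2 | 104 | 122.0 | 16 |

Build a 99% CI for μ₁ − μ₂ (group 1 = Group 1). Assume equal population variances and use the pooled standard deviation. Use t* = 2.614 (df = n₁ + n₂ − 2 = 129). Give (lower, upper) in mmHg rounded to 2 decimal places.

(-2.86, 14.06)

Pooled variance s_p² = [26·10² + 103·16²] / (27+104−2) = 224.5581, so s_p = 14.9853.
SE_diff = s_p·√(1/n₁ + 1/n₂) = 14.9853·√(1/27 + 1/104) = 3.2367.
t* = 2.614; margin = 2.614 × 3.2367 = 8.4607.
Difference = 127.6 − 122.0 = 5.6000.
5.6000 ± 8.4607 → (-2.86, 14.06).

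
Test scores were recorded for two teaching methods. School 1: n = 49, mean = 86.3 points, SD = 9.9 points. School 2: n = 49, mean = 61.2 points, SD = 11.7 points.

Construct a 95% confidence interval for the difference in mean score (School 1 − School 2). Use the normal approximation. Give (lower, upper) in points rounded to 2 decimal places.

(20.81, 29.39)

SE₁ = s₁/√n₁ = 9.9/√49 = 1.4143; SE₂ = 11.7/√49 = 1.6714.
Independent samples, unequal variances: SE_diff = √(SE₁² + SE₂²) = √(2.00024449 + 2.79357796) = 2.1895.
z* = 1.960, so margin of error = 1.960 × 2.1895 = 4.2914.
Difference in means = 86.3 − 61.2 = 25.1000.
25.1000 ± 4.2914 → (20.81, 29.39).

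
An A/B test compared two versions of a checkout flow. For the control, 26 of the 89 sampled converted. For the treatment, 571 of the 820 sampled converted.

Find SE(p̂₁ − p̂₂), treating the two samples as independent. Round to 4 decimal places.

p̂₁ = 26/89 = 0.2921 and p̂₂ = 571/820 = 0.6963.
SE₁ = √(p̂₁(1−p̂₁)/n₁) = √(0.2921·0.7079/89) = 0.04820; SE₂ = √(0.6963·0.3037/820) = 0.01606.
Independent samples: SE of the difference = √(SE₁² + SE₂²) = √(0.00232324 + 0.0002579236) = 0.05081.

0.0508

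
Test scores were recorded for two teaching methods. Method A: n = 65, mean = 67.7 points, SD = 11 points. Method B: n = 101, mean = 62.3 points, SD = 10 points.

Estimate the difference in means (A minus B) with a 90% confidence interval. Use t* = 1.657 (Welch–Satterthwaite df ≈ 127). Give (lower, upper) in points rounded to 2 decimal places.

(2.60, 8.20)

SE₁ = s₁/√n₁ = 11/√65 = 1.3644; SE₂ = 10/√101 = 0.9950.
Independent samples, unequal variances: SE_diff = √(SE₁² + SE₂²) = √(1.86158736 + 0.990025) = 1.6887.
t* = 1.657, so margin of error = 1.657 × 1.6887 = 2.7982.
Difference in means = 67.7 − 62.3 = 5.4000.
5.4000 ± 2.7982 → (2.60, 8.20).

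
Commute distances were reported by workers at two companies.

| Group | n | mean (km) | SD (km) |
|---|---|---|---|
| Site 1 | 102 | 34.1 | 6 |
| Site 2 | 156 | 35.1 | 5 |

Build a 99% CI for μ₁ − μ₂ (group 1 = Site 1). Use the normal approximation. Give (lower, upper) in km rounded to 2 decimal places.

SE₁ = s₁/√n₁ = 6/√102 = 0.5941; SE₂ = 5/√156 = 0.4003.
Independent samples, unequal variances: SE_diff = √(SE₁² + SE₂²) = √(0.35295481 + 0.16024009) = 0.7164.
z* = 2.576, so margin of error = 2.576 × 0.7164 = 1.8454.
Difference in means = 34.1 − 35.1 = -1.0000.
-1.0000 ± 1.8454 → (-2.85, 0.85).

(-2.85, 0.85)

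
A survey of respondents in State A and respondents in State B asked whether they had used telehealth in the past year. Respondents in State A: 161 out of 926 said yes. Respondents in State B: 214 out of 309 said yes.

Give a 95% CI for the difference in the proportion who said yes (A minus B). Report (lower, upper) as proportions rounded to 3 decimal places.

(-0.576, -0.462)

Sample proportions: 161/926 = 0.1739, 214/309 = 0.6926.
Each SE is √(p̂(1−p̂)/n): √(0.1739·0.8261/926) = 0.01246 and √(0.6926·0.3074/309) = 0.02625.
SE(p̂₁ − p̂₂) = √(SE₁² + SE₂²) = √(0.0001552516 + 0.0006890625) = 0.02906, since the two samples are independent.
At 95% confidence z* = 1.960; margin = 1.960 × 0.02906 = 0.05696.
The difference is 0.1739 − 0.6926 = -0.5187, so the interval is -0.5187 ± 0.05696 = (-0.576, -0.462).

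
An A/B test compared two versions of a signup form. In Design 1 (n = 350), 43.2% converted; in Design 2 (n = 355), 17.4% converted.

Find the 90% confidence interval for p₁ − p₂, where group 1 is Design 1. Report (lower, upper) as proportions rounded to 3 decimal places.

SE₁ = √(p̂₁(1−p̂₁)/n₁) = √(0.4320·0.5680/350) = 0.02648; SE₂ = √(0.1740·0.8260/355) = 0.02012.
Independent samples: SE of the difference = √(SE₁² + SE₂²) = √(0.0007011904 + 0.0004048144) = 0.03326.
z* for 90% confidence is 1.645, so the margin of error is 1.645 × 0.03326 = 0.05471.
Point estimate p̂₁ − p̂₂ = 0.4320 − 0.1740 = 0.2580.
0.2580 ± 0.05471 → (0.203, 0.313).

(0.203, 0.313)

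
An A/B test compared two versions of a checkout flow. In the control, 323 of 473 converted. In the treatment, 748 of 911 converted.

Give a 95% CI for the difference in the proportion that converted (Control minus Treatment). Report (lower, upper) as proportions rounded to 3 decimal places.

First, p̂₁ = 323/473 = 0.6829; p̂₂ = 748/911 = 0.8211.
The two standard errors are √(0.6829×0.3171/473) = 0.02140 and √(0.8211×0.1789/911) = 0.01270.
Because the samples are independent, SE_diff = √(0.02140² + 0.01270²) = 0.02488.
Using z* = 1.960 for 95%, ME = 1.960 × 0.02488 = 0.04876.
p̂₁ − p̂₂ = -0.1382; interval -0.1382 ± 0.04876 gives (-0.187, -0.089).

(-0.187, -0.089)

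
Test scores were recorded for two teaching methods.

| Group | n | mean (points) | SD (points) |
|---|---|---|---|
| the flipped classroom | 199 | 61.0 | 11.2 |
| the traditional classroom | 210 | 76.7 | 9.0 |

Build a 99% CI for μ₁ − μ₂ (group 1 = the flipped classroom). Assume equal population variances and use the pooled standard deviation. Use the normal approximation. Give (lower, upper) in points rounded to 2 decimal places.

Pooled variance s_p² = [198·11.2² + 209·9.0²] / (199+210−2) = 102.6195, so s_p = 10.1301.
SE_diff = s_p·√(1/n₁ + 1/n₂) = 10.1301·√(1/199 + 1/210) = 1.0022.
z* = 2.576; margin = 2.576 × 1.0022 = 2.5817.
Difference = 61.0 − 76.7 = -15.7000.
-15.7000 ± 2.5817 → (-18.28, -13.12).

(-18.28, -13.12)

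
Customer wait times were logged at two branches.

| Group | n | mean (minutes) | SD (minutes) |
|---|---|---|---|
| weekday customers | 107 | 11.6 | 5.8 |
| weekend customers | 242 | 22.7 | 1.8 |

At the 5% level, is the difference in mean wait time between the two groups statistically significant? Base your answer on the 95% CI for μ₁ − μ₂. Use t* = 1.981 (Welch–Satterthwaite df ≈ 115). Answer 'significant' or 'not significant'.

significant

Per-group SEs: s₁/√n₁ = 5.8/√107 = 0.5607, s₂/√n₂ = 1.8/√242 = 0.1157.
Unpooled SE of the difference: √(0.31438449 + 0.01338649) = 0.5725.
Margin of error = t* · SE = 1.981 × 0.5725 = 1.1341.
x̄₁ − x̄₂ = 11.6 − 22.7 = -11.1000.
CI: -11.1000 ± 1.1341 = (-12.2341, -9.9659).
The interval (-12.2341, -9.9659) does not contain 0, so the difference is significant.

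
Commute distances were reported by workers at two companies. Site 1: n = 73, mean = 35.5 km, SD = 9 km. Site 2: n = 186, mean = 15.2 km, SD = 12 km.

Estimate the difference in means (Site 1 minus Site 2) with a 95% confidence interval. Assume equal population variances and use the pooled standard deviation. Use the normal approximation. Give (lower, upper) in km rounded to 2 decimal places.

s_p = √[((n₁−1)s₁² + (n₂−1)s₂²)/(n₁+n₂−2)] = √[(72·9² + 185·12²)/257] = 11.2406.
SE = 11.2406·√(1/73 + 1/186) = 1.5525.
With z* = 1.960, margin = 1.960 × 1.5525 = 3.0429.
x̄₁ − x̄₂ = 35.5 − 15.2 = 20.3000; interval 20.3000 ± 3.0429 = (17.26, 23.34).

(17.26, 23.34)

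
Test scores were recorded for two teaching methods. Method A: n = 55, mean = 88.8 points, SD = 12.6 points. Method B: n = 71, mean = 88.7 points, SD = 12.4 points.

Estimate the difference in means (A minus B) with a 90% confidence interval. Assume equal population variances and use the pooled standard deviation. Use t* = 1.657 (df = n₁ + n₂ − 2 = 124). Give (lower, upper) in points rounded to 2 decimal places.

s_p = √[((n₁−1)s₁² + (n₂−1)s₂²)/(n₁+n₂−2)] = √[(54·12.6² + 70·12.4²)/124] = 12.4875.
SE = 12.4875·√(1/55 + 1/71) = 2.2431.
With t* = 1.657, margin = 1.657 × 2.2431 = 3.7168.
x̄₁ − x̄₂ = 88.8 − 88.7 = 0.1000; interval 0.1000 ± 3.7168 = (-3.62, 3.82).

(-3.62, 3.82)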